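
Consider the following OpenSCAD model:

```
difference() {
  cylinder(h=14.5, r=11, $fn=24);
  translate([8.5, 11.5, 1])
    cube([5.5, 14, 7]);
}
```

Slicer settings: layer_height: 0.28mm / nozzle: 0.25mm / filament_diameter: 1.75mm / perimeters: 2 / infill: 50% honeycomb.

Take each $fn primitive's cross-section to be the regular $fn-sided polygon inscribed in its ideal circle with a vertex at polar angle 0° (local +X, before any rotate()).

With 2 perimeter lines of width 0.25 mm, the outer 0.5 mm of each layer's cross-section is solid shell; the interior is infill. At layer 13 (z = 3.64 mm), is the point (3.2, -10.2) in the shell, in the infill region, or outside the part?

At z = 3.64 mm: the cylinder: section is a regular 24-gon, circumradius r=11; the 5.5×14 cube at (8.5, 11.5) contributes its full rectangle; Taking the first minus the rest: starting from the r=11 cylinder, the 5.5×14 cube at (8.5, 11.5) misses the remaining region (no effect) — 1 connected region. Overall, the cross-section is a single solid region. The nearest boundary edge runs (5.50, -9.53)→(2.85, -10.63); distance from the point to it = 0.26 mm. The point is inside the cross-section, 0.26 mm from the nearest boundary — within the 0.5 mm shell band (2 × 0.25).

shell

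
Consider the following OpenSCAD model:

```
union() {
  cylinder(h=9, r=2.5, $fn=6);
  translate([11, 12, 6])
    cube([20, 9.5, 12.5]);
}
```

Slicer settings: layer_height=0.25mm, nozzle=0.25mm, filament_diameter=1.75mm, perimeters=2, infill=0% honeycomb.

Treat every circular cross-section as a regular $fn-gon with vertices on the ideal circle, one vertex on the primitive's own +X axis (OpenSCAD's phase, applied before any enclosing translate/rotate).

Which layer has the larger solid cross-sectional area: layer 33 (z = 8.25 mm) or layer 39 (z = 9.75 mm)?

layer 33 (z = 8.25 mm)

Layer 33 (z = 8.25): the cylinder: section is a regular 6-gon, circumradius r=2.5 (area = (6/2)·2.500²·sin(360°/6) = 16.24 mm²); the cube at (11, 12) is present — its section is the full 20×9.5 rectangle (area 190.00 mm²); Taking the union: the 2 present regions are separate (no shared area or edge), so areas and boundary lengths simply add and each stays a separate island — area = 206.24 mm². So its area = 206.24 mm². Layer 39 (z = 9.75): the cylinder does not reach this height (z outside [0, 9]); the cube at (11, 12) is present — its section is the full 20×9.5 rectangle (area 190.00 mm²); Merging all regions: only the 20×9.5 cube at (11, 12) is present, so the union is just that shape — area = 190.00 mm². So its area = 190.00 mm². Layer 33 is larger (206.24 vs 190.00 mm²).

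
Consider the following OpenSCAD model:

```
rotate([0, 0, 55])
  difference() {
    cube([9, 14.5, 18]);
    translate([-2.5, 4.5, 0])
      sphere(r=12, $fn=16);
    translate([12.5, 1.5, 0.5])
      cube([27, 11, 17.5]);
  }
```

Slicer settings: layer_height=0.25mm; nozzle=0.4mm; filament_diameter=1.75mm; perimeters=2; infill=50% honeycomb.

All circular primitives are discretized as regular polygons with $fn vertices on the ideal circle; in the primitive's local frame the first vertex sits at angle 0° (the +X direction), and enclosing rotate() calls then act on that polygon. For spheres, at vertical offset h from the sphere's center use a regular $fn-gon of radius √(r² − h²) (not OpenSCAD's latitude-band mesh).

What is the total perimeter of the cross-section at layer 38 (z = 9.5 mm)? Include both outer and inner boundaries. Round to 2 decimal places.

At z = 9.5 mm: the cube is present — its section is the full 9×14.5 rectangle (perimeter 47.00 mm); the sphere at (-2.5, 4.5): section is a regular 16-gon, circumradius = √(r²−h²) = √(12²−9.5²) = 7.331 (perimeter = 2·16·7.331·sin(180°/16) = 45.77 mm); the cube at (12.5, 1.5) is present — its section is the full 27×11 rectangle (perimeter 76.00 mm); Subtracting the remaining from the first: starting from the 9×14.5 cube, the r=12 sphere at (-2.5, 4.5) partially overlaps it — only the 42.49 mm² overlap (of its 164.55 mm²) is removed, clipping the outline; the 27×11 cube at (12.5, 1.5) misses the remaining region (no effect) — boundary = 46.32 mm; (whole slice rotated 55° about Z — lengths, areas and connectivity unchanged). Overall, the cross-section is a single solid region. Total boundary length (outer) = 46.32 mm.

46.32 mm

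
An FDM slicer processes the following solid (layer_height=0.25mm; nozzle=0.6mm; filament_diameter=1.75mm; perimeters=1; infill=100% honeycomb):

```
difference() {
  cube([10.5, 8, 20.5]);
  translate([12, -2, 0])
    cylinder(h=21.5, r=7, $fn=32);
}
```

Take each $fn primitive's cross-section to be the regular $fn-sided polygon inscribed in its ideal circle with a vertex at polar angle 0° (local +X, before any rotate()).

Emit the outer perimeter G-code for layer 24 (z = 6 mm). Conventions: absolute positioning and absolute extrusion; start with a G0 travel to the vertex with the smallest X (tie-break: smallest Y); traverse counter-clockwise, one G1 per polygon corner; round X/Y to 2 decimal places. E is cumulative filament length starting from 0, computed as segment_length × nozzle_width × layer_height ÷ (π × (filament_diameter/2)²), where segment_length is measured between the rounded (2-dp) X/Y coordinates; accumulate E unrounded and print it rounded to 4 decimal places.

At z = 6 mm: the cube (footprint 10.5×8) is included at this height; the r=7 cylinder at (12, -2) contributes a regular 32-gon of circumradius 7; After the difference (first − rest): starting from the 10.5×8 cube, the r=7 cylinder at (12, -2) partially overlaps it — only the 17.09 mm² overlap (of its 152.95 mm²) is removed, clipping the outline — 1 connected region. The outline is a single polygon with 10 vertices. Extrusion per mm of travel: 0.6 × 0.25 / (π × 0.875²) = 0.062363. Accumulating E over each segment gives final E = 2.1477.

G0 X0.00 Y0.00 Z6.00
G1 X5.33 Y0.00 E0.3324
G1 X5.53 Y0.68 E0.3766
G1 X6.18 Y1.89 E0.4623
G1 X7.05 Y2.95 E0.5478
G1 X8.11 Y3.82 E0.6333
G1 X9.32 Y4.47 E0.7189
G1 X10.50 Y4.82 E0.7957
G1 X10.50 Y8.00 E0.9940
G1 X0.00 Y8.00 E1.6488
G1 X0.00 Y0.00 E2.1477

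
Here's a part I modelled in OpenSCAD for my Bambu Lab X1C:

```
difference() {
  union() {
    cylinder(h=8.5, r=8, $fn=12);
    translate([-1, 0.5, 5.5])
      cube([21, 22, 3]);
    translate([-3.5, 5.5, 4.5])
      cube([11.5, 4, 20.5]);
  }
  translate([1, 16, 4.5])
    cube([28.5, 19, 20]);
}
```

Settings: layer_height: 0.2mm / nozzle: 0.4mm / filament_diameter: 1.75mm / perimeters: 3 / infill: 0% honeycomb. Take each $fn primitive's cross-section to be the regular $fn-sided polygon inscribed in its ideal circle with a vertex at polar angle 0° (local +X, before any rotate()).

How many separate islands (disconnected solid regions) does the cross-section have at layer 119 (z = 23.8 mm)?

At z = 23.8 mm: the cylinder is absent (z outside [0, 8.5]); the cube at (-1, 0.5) does not reach this height (z outside [5.5, 8.5]); the cube at (-3.5, 5.5) is present — its section is the full 11.5×4 rectangle; Taking the union: only the 11.5×4 cube at (-3.5, 5.5) is present, so the union is just that shape — 1 connected region; the cube at (1, 16) (footprint 28.5×19) is included at this height; Subtracting the remaining from the first: starting from the result so far, the 28.5×19 cube at (1, 16) misses the remaining region (no effect) — 1 connected region. Overall, the cross-section is a single solid region. Island count = 1.

1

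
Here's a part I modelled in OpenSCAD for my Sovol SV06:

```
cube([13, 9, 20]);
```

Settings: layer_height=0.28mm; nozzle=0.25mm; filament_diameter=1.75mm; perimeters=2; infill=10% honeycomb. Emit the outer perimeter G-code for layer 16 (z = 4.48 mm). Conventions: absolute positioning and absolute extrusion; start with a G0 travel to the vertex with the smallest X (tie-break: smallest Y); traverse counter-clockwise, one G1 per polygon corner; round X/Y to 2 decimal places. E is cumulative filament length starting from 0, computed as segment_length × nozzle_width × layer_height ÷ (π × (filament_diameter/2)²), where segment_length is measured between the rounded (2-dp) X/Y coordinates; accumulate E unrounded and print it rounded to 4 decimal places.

At z = 4.48 mm: the cube is present — its section is the full 13×9 rectangle. The outline is a single polygon with 4 vertices. Extrusion per mm of travel: 0.25 × 0.28 / (π × 0.875²) = 0.029103. Accumulating E over each segment gives final E = 1.2805.

G0 X0.00 Y0.00 Z4.48
G1 X13.00 Y0.00 E0.3783
G1 X13.00 Y9.00 E0.6403
G1 X0.00 Y9.00 E1.0186
G1 X0.00 Y0.00 E1.2805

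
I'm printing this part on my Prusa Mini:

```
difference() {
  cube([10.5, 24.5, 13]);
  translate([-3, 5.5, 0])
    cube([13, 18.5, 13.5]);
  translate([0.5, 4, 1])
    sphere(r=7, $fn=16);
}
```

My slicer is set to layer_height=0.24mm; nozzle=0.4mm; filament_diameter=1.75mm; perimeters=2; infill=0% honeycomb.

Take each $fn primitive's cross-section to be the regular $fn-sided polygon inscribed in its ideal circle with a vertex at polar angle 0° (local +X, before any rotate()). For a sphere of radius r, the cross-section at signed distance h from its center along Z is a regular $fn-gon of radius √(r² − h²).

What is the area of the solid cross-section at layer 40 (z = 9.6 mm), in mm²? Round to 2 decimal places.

At z = 9.6 mm: the 10.5×24.5 cube contributes its full rectangle (area 257.25 mm²); the cube at (-3, 5.5) is present — its section is the full 13×18.5 rectangle (area 240.50 mm²); the sphere at (0.5, 4) is absent (|z−center|=8.600 > r=7); Taking the first minus the rest: starting from the 10.5×24.5 cube (257.25 mm²), the 13×18.5 cube at (-3, 5.5) partially overlaps it — only the 185.00 mm² overlap (of its 240.50 mm²) is removed, clipping the outline — area = 72.25 mm². Overall, the cross-section is a single solid region. Net area = 72.25 mm².

72.25 mm²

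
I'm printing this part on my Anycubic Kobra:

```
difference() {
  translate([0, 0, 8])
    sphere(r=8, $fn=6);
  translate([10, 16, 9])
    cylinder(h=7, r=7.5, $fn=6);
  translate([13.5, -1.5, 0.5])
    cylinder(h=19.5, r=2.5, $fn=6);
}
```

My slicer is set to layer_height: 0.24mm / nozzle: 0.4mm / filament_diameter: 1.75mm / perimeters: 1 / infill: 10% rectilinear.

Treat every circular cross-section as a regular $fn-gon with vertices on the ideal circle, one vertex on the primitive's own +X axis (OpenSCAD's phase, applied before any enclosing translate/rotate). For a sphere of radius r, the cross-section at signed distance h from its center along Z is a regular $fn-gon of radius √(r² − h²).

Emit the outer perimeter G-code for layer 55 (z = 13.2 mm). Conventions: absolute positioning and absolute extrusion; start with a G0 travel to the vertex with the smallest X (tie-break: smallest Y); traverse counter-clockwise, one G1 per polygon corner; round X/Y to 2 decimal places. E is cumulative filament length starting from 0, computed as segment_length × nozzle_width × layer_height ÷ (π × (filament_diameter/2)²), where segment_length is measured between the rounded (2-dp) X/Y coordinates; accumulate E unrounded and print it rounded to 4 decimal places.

G0 X-6.08 Y0.00 Z13.20
G1 X-3.04 Y-5.26 E0.2425
G1 X3.04 Y-5.26 E0.4851
G1 X6.08 Y0.00 E0.7276
G1 X3.04 Y5.26 E0.9701
G1 X-3.04 Y5.26 E1.2128
G1 X-6.08 Y0.00 E1.4552

At z = 13.2 mm: the sphere: section is a regular 6-gon, circumradius = √(r²−h²) = √(8²−5.2²) = 6.079; the r=7.5 cylinder at (10, 16) gives a regular 6-gon of circumradius 7.5 (constant along its height); the r=2.5 cylinder at (13.5, -1.5) contributes a regular 6-gon of circumradius 2.5; After the difference (first − rest): starting from the r=8 sphere, the r=7.5 cylinder at (10, 16) misses the remaining region (no effect); the r=2.5 cylinder at (13.5, -1.5) misses the remaining region (no effect) — 1 connected region. The outline is a single polygon with 6 vertices. Extrusion per mm of travel: 0.4 × 0.24 / (π × 0.875²) = 0.039912. Accumulating E over each segment gives final E = 1.4552.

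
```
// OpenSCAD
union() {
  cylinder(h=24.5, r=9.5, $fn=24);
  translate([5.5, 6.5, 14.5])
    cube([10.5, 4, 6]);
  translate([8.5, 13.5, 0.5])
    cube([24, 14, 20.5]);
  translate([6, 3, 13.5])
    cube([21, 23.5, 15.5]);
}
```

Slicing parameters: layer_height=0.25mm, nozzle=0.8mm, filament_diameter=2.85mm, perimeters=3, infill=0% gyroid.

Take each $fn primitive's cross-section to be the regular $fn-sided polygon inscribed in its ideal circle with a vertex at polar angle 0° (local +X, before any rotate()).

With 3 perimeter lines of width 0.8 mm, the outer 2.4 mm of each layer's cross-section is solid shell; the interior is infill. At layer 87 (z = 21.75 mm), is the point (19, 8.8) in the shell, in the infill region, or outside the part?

infill

At z = 21.75 mm: the cylinder: section is a regular 24-gon, circumradius r=9.5; the cube at (5.5, 6.5) does not reach this height (z outside [14.5, 20.5]); the cube at (8.5, 13.5) does not reach this height (z outside [0.5, 21]); the 21×23.5 cube at (6, 3) contributes its full rectangle; Merging all regions: the regions partially overlap (shared area 7.63 mm²), so overlapping operands fuse into one piece — 1 connected region. Overall, the cross-section is a single solid region. The nearest boundary edge runs (27.00, 3.00)→(8.95, 3.00); distance from the point to it = 5.80 mm. The point is inside the cross-section and 5.80 mm from the nearest boundary — more than the 2.4 mm shell width (3 × 0.8), so it's in the infill interior.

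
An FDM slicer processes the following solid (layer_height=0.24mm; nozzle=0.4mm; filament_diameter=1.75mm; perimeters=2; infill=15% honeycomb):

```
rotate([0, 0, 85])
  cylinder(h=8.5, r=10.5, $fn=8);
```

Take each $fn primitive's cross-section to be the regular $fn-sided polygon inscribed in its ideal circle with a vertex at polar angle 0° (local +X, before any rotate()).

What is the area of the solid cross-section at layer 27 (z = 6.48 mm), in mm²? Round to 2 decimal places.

311.83 mm²

At z = 6.48 mm: the r=10.5 cylinder gives a regular 8-gon of circumradius 10.5 (constant along its height) (area = (8/2)·10.500²·sin(360°/8) = 311.83 mm²); (rotated 85° about Z; rotation is an isometry so areas/perimeters/island counts are preserved). Overall, the cross-section is a single solid region. Net area = 311.83 mm².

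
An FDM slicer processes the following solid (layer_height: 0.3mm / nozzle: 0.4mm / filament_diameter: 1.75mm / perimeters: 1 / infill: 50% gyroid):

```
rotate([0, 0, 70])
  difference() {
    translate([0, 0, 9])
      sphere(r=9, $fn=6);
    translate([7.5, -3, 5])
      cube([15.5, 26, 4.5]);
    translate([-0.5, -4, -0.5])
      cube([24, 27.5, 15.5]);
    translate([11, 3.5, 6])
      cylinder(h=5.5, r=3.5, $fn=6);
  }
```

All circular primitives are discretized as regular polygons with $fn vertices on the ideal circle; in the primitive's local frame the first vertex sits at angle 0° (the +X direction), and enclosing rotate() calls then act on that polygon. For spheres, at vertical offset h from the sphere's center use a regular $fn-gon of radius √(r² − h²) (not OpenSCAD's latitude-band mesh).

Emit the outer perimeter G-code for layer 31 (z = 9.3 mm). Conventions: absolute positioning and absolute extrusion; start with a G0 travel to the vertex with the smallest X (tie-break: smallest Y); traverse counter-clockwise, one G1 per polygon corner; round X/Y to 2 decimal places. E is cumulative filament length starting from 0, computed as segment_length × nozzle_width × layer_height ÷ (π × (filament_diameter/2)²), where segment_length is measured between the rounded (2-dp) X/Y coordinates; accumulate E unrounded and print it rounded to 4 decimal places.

At z = 9.3 mm: the r=9 sphere slices to a regular 6-gon of circumradius 8.995 (√(r²−h²) with h=0.3 from center); the cube at (7.5, -3) is present — its section is the full 15.5×26 rectangle; the 24×27.5 cube at (-0.5, -4) contributes its full rectangle; the r=3.5 cylinder at (11, 3.5) contributes a regular 6-gon of circumradius 3.5; After the difference (first − rest): starting from the r=9 sphere, the 15.5×26 cube at (7.5, -3) partially overlaps it — only the 3.87 mm² overlap (of its 403.00 mm²) is removed, clipping the outline; the 24×27.5 cube at (-0.5, -4) partially overlaps it — only the 85.94 mm² overlap (of its 660.00 mm²) is removed, clipping the outline; the r=3.5 cylinder at (11, 3.5) misses the remaining region (no effect) — 1 connected region; (whole slice rotated 70° about Z — lengths, areas and connectivity unchanged). The outline is a single polygon with 7 vertices. Extrusion per mm of travel: 0.4 × 0.3 / (π × 0.875²) = 0.049890. Accumulating E over each segment gives final E = 2.7102.

G0 X-8.86 Y-1.56 Z9.30
G1 X-3.08 Y-8.45 E0.4487
G1 X5.78 Y-6.89 E0.8975
G1 X8.86 Y1.56 E1.3462
G1 X6.05 Y4.91 E1.5644
G1 X3.59 Y-1.84 E1.9228
G1 X-7.49 Y2.19 E2.5110
G1 X-8.86 Y-1.56 E2.7102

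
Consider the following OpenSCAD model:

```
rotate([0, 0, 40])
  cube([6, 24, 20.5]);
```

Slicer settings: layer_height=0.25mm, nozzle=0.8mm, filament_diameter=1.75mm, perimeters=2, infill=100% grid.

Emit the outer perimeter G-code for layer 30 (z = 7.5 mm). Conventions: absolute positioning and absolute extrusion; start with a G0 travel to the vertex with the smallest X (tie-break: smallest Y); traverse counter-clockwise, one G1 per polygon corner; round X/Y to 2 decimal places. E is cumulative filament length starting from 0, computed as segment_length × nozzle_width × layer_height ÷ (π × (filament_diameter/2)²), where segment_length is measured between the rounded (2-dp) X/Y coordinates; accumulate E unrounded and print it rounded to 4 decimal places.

At z = 7.5 mm: the cube (footprint 6×24) is included at this height; (rotated 40° about Z; rotation is an isometry so areas/perimeters/island counts are preserved). The outline is a single polygon with 4 vertices. Extrusion per mm of travel: 0.8 × 0.25 / (π × 0.875²) = 0.083150. Accumulating E over each segment gives final E = 4.9896.

G0 X-15.43 Y18.39 Z7.50
G1 X0.00 Y0.00 E1.9961
G1 X4.60 Y3.86 E2.4954
G1 X-10.83 Y22.24 E4.4909
G1 X-15.43 Y18.39 E4.9896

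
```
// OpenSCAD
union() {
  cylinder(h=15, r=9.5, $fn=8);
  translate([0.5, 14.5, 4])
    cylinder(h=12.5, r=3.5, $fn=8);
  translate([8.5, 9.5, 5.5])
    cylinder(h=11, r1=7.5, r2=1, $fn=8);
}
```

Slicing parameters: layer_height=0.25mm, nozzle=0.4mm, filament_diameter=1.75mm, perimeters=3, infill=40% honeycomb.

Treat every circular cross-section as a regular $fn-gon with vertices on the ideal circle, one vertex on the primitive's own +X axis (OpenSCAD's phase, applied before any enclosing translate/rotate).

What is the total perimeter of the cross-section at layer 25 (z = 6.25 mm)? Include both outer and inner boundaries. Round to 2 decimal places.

At z = 6.25 mm: the r=9.5 cylinder contributes a regular 8-gon of circumradius 9.5 (perimeter = 2·8·9.500·sin(180°/8) = 58.17 mm); the cylinder at (0.5, 14.5): section is a regular 8-gon, circumradius r=3.5 (perimeter = 2·8·3.500·sin(180°/8) = 21.43 mm); the cone at (8.5, 9.5) contributes a regular 8-gon of circumradius 7.057 (interpolated between r1=7.5 and r2=1 at t=0.068) (perimeter = 2·8·7.057·sin(180°/8) = 43.21 mm); Combining (union): the regions partially overlap (shared area 18.89 mm²), so the edge portions inside another operand are dropped and the merged outline is re-measured after clipping — boundary = 95.92 mm. Overall, the cross-section is a single solid region. Total boundary length (outer) = 95.92 mm.

95.92 mm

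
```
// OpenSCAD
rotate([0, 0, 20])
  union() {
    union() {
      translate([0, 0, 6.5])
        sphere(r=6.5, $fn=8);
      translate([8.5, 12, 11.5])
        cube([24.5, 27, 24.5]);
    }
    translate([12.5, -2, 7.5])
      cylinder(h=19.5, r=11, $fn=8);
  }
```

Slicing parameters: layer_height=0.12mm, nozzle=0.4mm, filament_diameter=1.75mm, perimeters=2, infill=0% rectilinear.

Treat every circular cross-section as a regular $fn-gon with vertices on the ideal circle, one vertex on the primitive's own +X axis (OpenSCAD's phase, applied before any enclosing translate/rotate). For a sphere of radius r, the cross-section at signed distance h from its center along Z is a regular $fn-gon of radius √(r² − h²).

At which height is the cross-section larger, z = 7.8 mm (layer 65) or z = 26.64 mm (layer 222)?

layer 222 (z = 26.64 mm)

Layer 65 (z = 7.8): the sphere: section is a regular 8-gon, circumradius = √(r²−h²) = √(6.5²−1.3²) = 6.369 (area = (8/2)·6.369²·sin(360°/8) = 114.72 mm²); the cube at (8.5, 12) is absent (z outside [11.5, 36]); Taking the union: only the r=6.5 sphere is present, so the union is just that shape — area = 114.72 mm²; the cylinder at (12.5, -2): section is a regular 8-gon, circumradius r=11 (area = (8/2)·11.000²·sin(360°/8) = 342.24 mm²); Merging all regions: the regions partially overlap — summed areas 456.96 mm² minus the doubly-counted overlap 26.09 mm² gives 430.87 mm² — area = 430.87 mm²; (whole slice rotated 20° about Z — lengths, areas and connectivity unchanged). So its area = 430.87 mm². Layer 222 (z = 26.64): the sphere is absent (|z−center|=20.140 > r=6.5); the 24.5×27 cube at (8.5, 12) contributes its full rectangle (area 661.50 mm²); Combining (union): only the 24.5×27 cube at (8.5, 12) is present, so the union is just that shape — area = 661.50 mm²; the r=11 cylinder at (12.5, -2) contributes a regular 8-gon of circumradius 11 (area = (8/2)·11.000²·sin(360°/8) = 342.24 mm²); Combining (union): the 2 present regions are separate (no shared area or edge), so areas and boundary lengths simply add and each stays a separate island — area = 1003.74 mm²; (rotated 20° about Z; rotation is an isometry so areas/perimeters/island counts are preserved). So its area = 1003.74 mm². Layer 222 is larger (1003.74 vs 430.87 mm²).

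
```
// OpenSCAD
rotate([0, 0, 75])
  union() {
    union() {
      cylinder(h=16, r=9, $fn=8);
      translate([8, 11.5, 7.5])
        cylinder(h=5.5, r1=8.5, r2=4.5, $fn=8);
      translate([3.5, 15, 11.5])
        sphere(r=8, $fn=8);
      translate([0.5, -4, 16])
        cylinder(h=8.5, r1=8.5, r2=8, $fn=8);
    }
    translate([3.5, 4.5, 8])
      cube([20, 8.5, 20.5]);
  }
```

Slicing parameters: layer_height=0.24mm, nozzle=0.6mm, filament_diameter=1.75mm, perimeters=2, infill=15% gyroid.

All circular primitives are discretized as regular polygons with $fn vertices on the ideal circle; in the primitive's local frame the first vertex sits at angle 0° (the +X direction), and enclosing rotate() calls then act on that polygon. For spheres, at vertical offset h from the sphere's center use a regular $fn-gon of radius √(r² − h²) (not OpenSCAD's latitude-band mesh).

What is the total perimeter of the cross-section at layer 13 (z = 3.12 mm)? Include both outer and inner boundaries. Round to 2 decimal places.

55.11 mm

At z = 3.12 mm: the cylinder: section is a regular 8-gon, circumradius r=9 (perimeter = 2·8·9.000·sin(180°/8) = 55.11 mm); the cone at (8, 11.5) is absent (z outside [7.5, 13]); the sphere at (3.5, 15) does not reach this height (|z−center|=8.380 > r=8); the cone at (0.5, -4) is not intersected at this z (z outside [16, 24.5]); Merging all regions: only the r=9 cylinder is present, so the union is just that shape — boundary = 55.11 mm; the cube at (3.5, 4.5) is absent (z outside [8, 28.5]); Combining (union): only the result so far is present, so the union is just that shape — boundary = 55.11 mm; (rotated 75° about Z; rotation is an isometry so areas/perimeters/island counts are preserved). Overall, the cross-section is a single solid region. Total boundary length (outer) = 55.11 mm.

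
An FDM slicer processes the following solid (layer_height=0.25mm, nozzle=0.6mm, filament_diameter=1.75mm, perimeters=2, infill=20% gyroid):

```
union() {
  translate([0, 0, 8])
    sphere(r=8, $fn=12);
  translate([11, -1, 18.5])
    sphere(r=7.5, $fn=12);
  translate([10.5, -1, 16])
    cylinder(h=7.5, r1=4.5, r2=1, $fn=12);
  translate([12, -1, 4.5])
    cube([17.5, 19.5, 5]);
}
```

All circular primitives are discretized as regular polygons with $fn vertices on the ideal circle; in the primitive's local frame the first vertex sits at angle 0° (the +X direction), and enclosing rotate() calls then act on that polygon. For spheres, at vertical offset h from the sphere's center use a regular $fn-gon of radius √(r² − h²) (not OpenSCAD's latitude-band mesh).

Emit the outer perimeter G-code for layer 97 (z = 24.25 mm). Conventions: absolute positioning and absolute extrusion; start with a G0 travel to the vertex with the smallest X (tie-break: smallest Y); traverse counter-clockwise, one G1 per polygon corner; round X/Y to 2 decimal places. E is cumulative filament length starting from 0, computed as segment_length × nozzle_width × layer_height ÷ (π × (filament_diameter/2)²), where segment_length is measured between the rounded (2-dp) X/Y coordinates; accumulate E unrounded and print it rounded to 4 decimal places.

At z = 24.25 mm: the sphere is not intersected at this z (|z−center|=16.250 > r=8); the r=7.5 sphere at (11, -1) contributes a regular 12-gon of circumradius √(7.5²−5.75²) = 4.815; the cone at (10.5, -1) is absent (z outside [16, 23.5]); the cube at (12, -1) is not intersected at this z (z outside [4.5, 9.5]); Merging all regions: only the r=7.5 sphere at (11, -1) is present, so the union is just that shape — 1 connected region. The outline is a single polygon with 12 vertices. Extrusion per mm of travel: 0.6 × 0.25 / (π × 0.875²) = 0.062363. Accumulating E over each segment gives final E = 1.8662.

G0 X6.18 Y-1.00 Z24.25
G1 X6.83 Y-3.41 E0.1557
G1 X8.59 Y-5.17 E0.3109
G1 X11.00 Y-5.82 E0.4666
G1 X13.41 Y-5.17 E0.6222
G1 X15.17 Y-3.41 E0.7774
G1 X15.82 Y-1.00 E0.9331
G1 X15.17 Y1.41 E1.0888
G1 X13.41 Y3.17 E1.2440
G1 X11.00 Y3.82 E1.3997
G1 X8.59 Y3.17 E1.5553
G1 X6.83 Y1.41 E1.7105
G1 X6.18 Y-1.00 E1.8662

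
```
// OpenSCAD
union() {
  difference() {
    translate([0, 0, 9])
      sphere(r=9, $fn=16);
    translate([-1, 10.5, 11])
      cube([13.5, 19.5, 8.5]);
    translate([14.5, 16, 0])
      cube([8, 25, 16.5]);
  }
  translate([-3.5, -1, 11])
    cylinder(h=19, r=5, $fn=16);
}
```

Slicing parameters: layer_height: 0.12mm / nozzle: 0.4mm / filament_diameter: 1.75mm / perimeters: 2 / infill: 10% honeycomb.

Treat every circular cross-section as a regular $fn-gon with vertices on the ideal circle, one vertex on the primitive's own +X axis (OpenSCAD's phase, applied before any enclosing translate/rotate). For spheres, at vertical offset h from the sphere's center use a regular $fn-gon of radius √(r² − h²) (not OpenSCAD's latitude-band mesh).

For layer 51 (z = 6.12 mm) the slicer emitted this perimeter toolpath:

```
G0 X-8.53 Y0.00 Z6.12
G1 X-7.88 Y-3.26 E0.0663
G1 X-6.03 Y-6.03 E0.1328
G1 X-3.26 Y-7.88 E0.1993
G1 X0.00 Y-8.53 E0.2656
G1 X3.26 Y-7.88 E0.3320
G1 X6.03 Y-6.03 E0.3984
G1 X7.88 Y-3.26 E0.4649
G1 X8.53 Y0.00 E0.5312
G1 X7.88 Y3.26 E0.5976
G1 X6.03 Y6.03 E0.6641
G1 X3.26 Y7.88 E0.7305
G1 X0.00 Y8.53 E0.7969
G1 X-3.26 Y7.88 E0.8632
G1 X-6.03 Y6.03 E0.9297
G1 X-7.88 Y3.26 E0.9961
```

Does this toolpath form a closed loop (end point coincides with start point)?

no

Start point (G0): (-8.53, 0.00). End point (last G1): the path does not return to the start — open.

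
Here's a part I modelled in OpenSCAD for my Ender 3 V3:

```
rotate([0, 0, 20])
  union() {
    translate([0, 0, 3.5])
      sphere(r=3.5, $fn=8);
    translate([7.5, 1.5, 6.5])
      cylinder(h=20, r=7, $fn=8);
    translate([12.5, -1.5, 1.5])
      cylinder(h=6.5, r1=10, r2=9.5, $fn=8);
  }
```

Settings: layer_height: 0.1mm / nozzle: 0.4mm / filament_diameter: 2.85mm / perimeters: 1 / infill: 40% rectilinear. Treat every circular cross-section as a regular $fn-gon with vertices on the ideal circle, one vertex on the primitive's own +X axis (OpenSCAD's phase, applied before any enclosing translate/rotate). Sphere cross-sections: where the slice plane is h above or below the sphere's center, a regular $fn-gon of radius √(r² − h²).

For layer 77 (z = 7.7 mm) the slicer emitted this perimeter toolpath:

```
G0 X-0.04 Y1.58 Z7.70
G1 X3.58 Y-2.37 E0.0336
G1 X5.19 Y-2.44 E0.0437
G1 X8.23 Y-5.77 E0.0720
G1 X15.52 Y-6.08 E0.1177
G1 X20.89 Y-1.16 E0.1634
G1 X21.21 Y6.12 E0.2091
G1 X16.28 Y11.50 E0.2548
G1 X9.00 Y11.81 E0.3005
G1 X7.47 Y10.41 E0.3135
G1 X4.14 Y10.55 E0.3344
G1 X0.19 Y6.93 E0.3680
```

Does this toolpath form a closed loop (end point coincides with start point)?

no

Start point (G0): (-0.04, 1.58). End point (last G1): the path does not return to the start — open.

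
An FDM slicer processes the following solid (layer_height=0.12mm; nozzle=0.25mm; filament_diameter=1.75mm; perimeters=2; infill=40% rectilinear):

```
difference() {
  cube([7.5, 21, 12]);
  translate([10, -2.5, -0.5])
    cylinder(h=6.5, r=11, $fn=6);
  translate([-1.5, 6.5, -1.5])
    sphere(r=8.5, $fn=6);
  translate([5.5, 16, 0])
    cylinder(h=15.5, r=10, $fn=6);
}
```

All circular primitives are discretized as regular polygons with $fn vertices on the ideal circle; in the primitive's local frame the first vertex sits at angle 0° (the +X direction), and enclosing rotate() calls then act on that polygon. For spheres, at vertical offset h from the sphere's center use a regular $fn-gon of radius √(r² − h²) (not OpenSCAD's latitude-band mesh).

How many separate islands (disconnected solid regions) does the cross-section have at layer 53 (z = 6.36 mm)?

1

At z = 6.36 mm: the cube is present — its section is the full 7.5×21 rectangle; the cylinder at (10, -2.5) does not reach this height (z outside [-0.5, 6]); the r=8.5 sphere at (-1.5, 6.5) contributes a regular 6-gon of circumradius √(8.5²−7.86²) = 3.236; the r=10 cylinder at (5.5, 16) contributes a regular 6-gon of circumradius 10; After the difference (first − rest): starting from the 7.5×21 cube, the r=8.5 sphere at (-1.5, 6.5) partially overlaps it — only the 5.19 mm² overlap (of its 27.20 mm²) is removed, clipping the outline; the r=10 cylinder at (5.5, 16) partially overlaps it — only the 101.11 mm² overlap (of its 259.81 mm²) is removed, clipping the outline — 1 connected region. Overall, the cross-section is a single solid region. Island count = 1.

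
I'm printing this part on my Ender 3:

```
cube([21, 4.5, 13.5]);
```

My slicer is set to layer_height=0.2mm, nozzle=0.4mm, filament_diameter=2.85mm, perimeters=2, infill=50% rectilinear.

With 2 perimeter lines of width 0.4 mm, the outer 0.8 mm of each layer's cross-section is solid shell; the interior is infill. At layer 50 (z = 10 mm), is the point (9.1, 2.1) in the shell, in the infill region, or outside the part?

infill

At z = 10 mm: the cube (footprint 21×4.5) is included at this height. Overall, the cross-section is a single solid region. The nearest boundary edge runs (0.00, 0.00)→(21.00, 0.00); distance from the point to it = 2.10 mm. The point is inside the cross-section and 2.10 mm from the nearest boundary — more than the 0.8 mm shell width (2 × 0.4), so it's in the infill interior.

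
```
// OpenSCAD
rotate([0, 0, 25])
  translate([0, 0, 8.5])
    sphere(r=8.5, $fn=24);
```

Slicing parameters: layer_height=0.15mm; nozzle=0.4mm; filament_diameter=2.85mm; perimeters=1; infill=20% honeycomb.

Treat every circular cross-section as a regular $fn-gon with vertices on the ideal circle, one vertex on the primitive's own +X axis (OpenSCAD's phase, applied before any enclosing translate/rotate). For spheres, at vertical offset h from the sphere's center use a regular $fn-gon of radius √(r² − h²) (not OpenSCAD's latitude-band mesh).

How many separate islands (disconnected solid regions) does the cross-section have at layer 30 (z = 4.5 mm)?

1

At z = 4.5 mm: the sphere: section is a regular 24-gon, circumradius = √(r²−h²) = √(8.5²−4²) = 7.500; (whole slice rotated 25° about Z — lengths, areas and connectivity unchanged). Overall, the cross-section is a single solid region. Island count = 1.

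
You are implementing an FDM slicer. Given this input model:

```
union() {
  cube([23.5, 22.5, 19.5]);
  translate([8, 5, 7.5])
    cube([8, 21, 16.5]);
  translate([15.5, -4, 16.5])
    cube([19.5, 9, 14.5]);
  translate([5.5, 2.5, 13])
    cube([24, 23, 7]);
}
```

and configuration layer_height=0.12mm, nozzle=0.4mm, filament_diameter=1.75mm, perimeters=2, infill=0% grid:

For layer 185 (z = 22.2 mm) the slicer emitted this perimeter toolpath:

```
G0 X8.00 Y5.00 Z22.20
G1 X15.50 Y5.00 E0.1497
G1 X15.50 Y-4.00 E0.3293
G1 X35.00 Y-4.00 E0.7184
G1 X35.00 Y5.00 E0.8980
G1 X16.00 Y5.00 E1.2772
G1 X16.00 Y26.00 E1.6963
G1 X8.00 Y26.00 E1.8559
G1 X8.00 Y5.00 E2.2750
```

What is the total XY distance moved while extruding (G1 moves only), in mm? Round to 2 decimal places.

114.00 mm

Sum the Euclidean lengths of each G1 segment: total = 114.00 mm.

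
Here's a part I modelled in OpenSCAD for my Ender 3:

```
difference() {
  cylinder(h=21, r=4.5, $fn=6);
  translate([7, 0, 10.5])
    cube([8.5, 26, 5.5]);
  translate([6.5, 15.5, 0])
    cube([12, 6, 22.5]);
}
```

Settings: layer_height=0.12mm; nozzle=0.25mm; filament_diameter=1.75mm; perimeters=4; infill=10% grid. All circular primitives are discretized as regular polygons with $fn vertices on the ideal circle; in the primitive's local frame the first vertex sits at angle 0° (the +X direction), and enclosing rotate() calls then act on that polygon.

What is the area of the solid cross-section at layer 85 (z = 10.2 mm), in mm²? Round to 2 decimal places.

At z = 10.2 mm: the r=4.5 cylinder gives a regular 6-gon of circumradius 4.5 (constant along its height) (area = (6/2)·4.500²·sin(360°/6) = 52.61 mm²); the cube at (7, 0) does not reach this height (z outside [10.5, 16]); the cube at (6.5, 15.5) is present — its section is the full 12×6 rectangle (area 72.00 mm²); Subtracting the remaining from the first: starting from the r=4.5 cylinder (52.61 mm²), the 12×6 cube at (6.5, 15.5) misses the remaining region (no effect) — area = 52.61 mm². Overall, the cross-section is a single solid region. Net area = 52.61 mm².

52.61 mm²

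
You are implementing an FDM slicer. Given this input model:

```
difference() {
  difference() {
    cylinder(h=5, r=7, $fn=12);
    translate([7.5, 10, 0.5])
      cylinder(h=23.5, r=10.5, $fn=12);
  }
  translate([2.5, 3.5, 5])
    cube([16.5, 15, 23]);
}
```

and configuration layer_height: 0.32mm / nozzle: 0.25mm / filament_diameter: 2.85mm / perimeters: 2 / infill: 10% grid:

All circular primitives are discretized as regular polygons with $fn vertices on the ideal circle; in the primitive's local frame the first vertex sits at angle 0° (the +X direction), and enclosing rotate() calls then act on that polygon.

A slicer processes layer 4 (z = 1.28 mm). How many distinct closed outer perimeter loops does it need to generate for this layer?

At z = 1.28 mm: the r=7 cylinder contributes a regular 12-gon of circumradius 7; the r=10.5 cylinder at (7.5, 10) gives a regular 12-gon of circumradius 10.5 (constant along its height); Taking the first minus the rest: starting from the r=7 cylinder, the r=10.5 cylinder at (7.5, 10) partially overlaps it — only the 35.81 mm² overlap (of its 330.75 mm²) is removed, clipping the outline — 1 connected region; the cube at (2.5, 3.5) is not intersected at this z (z outside [5, 28]); Taking the first minus the rest: none of the subtracted shapes is present at this height, so the result so far is unchanged — 1 connected region. The result has 1 disconnected region.

1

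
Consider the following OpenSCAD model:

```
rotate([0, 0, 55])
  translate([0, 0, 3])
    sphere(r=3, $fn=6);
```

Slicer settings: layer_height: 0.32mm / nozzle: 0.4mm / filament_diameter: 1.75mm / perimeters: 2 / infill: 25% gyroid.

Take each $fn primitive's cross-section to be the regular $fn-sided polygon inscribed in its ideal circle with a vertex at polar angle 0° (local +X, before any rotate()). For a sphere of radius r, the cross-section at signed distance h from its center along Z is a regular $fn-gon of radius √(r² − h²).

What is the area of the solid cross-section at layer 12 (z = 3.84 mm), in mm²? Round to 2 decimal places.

21.55 mm²

At z = 3.84 mm: the sphere: section is a regular 6-gon, circumradius = √(r²−h²) = √(3²−0.84²) = 2.880 (area = (6/2)·2.880²·sin(360°/6) = 21.55 mm²); (rotated 55° about Z; rotation is an isometry so areas/perimeters/island counts are preserved). Overall, the cross-section is a single solid region. Net area = 21.55 mm².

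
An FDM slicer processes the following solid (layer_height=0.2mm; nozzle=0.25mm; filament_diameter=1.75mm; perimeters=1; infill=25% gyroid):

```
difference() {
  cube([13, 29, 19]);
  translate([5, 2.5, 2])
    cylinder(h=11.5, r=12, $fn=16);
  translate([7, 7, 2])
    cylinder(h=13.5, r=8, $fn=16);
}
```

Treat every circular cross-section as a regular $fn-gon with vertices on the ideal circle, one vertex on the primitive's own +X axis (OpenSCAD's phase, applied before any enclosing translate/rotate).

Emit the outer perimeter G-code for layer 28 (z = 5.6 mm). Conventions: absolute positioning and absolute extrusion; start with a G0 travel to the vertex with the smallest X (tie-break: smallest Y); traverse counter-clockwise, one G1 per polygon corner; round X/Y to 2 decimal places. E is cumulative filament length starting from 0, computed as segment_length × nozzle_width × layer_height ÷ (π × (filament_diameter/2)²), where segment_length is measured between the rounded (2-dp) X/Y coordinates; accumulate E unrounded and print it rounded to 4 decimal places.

G0 X0.00 Y13.31 Z5.60
G1 X0.41 Y13.59 E0.0103
G1 X3.72 Y14.25 E0.0805
G1 X3.94 Y14.39 E0.0859
G1 X7.00 Y15.00 E0.1508
G1 X10.06 Y14.39 E0.2156
G1 X12.66 Y12.66 E0.2805
G1 X13.00 Y12.14 E0.2935
G1 X13.00 Y29.00 E0.6439
G1 X0.00 Y29.00 E0.9142
G1 X0.00 Y13.31 E1.2403

At z = 5.6 mm: the 13×29 cube contributes its full rectangle; the r=12 cylinder at (5, 2.5) gives a regular 16-gon of circumradius 12 (constant along its height); the r=8 cylinder at (7, 7) gives a regular 16-gon of circumradius 8 (constant along its height); Subtracting the remaining from the first: starting from the 13×29 cube, the r=12 cylinder at (5, 2.5) partially overlaps it — only the 176.88 mm² overlap (of its 440.85 mm²) is removed, clipping the outline; the r=8 cylinder at (7, 7) partially overlaps it — only the 7.16 mm² overlap (of its 195.93 mm²) is removed, clipping the outline — 1 connected region. The outline is a single polygon with 10 vertices. Extrusion per mm of travel: 0.25 × 0.2 / (π × 0.875²) = 0.020788. Accumulating E over each segment gives final E = 1.2403.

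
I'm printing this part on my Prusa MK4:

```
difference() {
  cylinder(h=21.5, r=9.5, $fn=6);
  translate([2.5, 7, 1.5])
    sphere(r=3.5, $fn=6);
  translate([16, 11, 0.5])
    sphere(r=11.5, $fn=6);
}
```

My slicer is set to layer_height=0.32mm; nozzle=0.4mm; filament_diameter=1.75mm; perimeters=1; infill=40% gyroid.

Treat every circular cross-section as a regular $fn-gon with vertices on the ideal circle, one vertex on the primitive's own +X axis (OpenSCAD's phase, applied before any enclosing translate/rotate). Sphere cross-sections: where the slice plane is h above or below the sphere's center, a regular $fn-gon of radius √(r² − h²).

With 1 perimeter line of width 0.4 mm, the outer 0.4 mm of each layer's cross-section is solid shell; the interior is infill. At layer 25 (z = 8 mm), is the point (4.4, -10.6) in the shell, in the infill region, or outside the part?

At z = 8 mm: the r=9.5 cylinder gives a regular 6-gon of circumradius 9.5 (constant along its height); the sphere at (2.5, 7) is absent (|z−center|=6.500 > r=3.5); the sphere at (16, 11): section is a regular 6-gon, circumradius = √(r²−h²) = √(11.5²−7.5²) = 8.718; After the difference (first − rest): starting from the r=9.5 cylinder, the r=11.5 sphere at (16, 11) misses the remaining region (no effect) — 1 connected region. Overall, the cross-section is a single solid region. The nearest boundary edge runs (4.75, -8.23)→(-4.75, -8.23); distance from the point to it = 2.37 mm. The point is not inside any of the regions above, so it lies outside the cross-section (2.37 mm from the nearest boundary).

outside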